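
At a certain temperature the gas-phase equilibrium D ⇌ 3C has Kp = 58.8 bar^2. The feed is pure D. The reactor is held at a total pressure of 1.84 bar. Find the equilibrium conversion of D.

X = 0.865

Basis: 1 mol D initially; let X = conversion of D. Extent ξ = X.
At extent ξ: n_D = 1 − X; n_C = 3X.
Total moles n_T = 1 + 2X.
With p_i = (n_i/n_T)P, Kp = p_C^3 / (p_D).
Substituting and setting equal to 58.8 bar^2 gives a polynomial in X; the root in (0,1) is X = 0.865.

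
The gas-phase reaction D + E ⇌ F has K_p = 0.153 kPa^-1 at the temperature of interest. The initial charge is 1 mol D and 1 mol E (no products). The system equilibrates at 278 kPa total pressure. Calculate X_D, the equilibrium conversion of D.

Let X = conversion of D (basis 1 mol D); extent of reaction ξ = X.
Species balance: n_D = 1 − X; n_E = 1 − X; n_F = X.
Total moles n_T = 2 − X.
y_i = n_i/n_T, p_i = y_i·P. K_p = p_F / (p_D p_E).
Substituting and setting equal to 0.153 kPa^-1 gives a polynomial in X; the root in (0,1) is X = 0.848.

X = 0.848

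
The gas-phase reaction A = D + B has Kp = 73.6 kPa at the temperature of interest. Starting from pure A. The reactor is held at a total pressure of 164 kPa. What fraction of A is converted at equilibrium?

X = 0.557

Take 1 mol A as basis and let X be its fractional conversion, so ξ = X.
Species balance: n_A = 1 − X; n_D = X; n_B = X.
Total moles n_T = 1 + X.
y_i = n_i/n_T, p_i = y_i·P. Kp = p_D p_B / (p_A).
This yields a degree-2 equation in X; solving on (0,1), X = 0.557.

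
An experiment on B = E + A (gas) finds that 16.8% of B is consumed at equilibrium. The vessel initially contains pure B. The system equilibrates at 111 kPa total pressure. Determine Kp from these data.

Kp = 3.22 kPa

Basis: 1 mol B initially; let X = conversion of B. Extent ξ = X.
Mole table: n_B = 1 − X; n_E = X; n_A = X.
Total moles n_T = 1 + X.
At X = 0.168: n_B = 0.832, n_E = 0.168, n_A = 0.168, n_T = 1.17.
p_i = (n_i/n_T)·P. Kp = p_E p_A / (p_B) = 3.22 kPa.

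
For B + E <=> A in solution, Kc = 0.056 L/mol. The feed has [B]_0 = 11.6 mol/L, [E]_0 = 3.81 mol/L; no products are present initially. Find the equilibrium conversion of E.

X = 0.364

Let X = conversion of E; extent ξ = 3.81·X mol/L.
Concentrations: [B] = 11.6 − 3.81X; [E] = 3.81 − 3.81X; [A] = 3.81X.
Kc = [A] / ([B] [E]).
Solving Kc = 0.056 for X ∈ (0,1): X = 0.364.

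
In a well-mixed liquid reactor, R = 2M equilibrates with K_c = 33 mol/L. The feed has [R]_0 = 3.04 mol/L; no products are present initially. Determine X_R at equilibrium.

Let X = conversion of R; extent ξ = 3.04·X mol/L.
Concentrations: [R] = 3.04 − 3.04X; [M] = 6.08X.
K_c = [M]^2 / ([R]).
This equals 33 at X = 0.777 (the root in 0 < X < 1).

X = 0.777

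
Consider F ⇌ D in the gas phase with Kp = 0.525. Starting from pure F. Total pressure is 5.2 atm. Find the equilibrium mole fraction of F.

Take 1 mol F as basis and let X be its fractional conversion, so ξ = X.
Species balance: n_F = 1 − X; n_D = X.
Total moles n_T = 1 (Δν = 0, constant).
With p_i = (n_i/n_T)P, Kp = p_D / (p_F).
Setting this equal to 0.525 and taking the physical root (0 < X < 1) gives X = 0.344.
Then n_F = 0.656, n_T = 1, so y_F = 0.656.

y_F = 0.656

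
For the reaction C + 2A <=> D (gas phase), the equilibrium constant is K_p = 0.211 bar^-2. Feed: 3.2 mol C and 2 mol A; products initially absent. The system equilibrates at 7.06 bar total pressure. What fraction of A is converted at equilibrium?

Let X = conversion of A (basis 2 mol A); extent of reaction ξ = X.
Species balance: n_C = 3.2 − X; n_A = 2 − 2X; n_D = X.
Summing: n_T = 5.2 − 2X.
y_i = n_i/n_T, p_i = y_i·P. K_p = p_D / (p_C p_A^2).
Equating to 0.211 bar^-2 and solving on 0 < X < 1: X = 0.691.

X = 0.691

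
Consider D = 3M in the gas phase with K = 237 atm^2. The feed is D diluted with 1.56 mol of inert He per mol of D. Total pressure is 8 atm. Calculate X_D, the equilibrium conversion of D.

X = 0.790

Let X = conversion of D (basis 1 mol D); extent of reaction ξ = X.
At extent ξ: n_D = 1 − X; n_M = 3X; n_I = 1.56 (inert).
Summing: n_T = 2.56 + 2X.
Mole fractions y_i = n_i/n_T; K = p_M^3 / (p_D) with p_i = y_i·P.
This yields a degree-3 equation in X; solving on (0,1), X = 0.790.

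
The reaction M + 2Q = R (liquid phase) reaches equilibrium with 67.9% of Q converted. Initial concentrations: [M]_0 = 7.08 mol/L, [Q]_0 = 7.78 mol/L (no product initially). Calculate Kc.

Let X = conversion of Q.
Concentrations: [M] = 7.08 − 3.89X; [Q] = 7.78 − 7.78X; [R] = 3.89X.
At X = 0.679: [M] = 4.44, [Q] = 2.5, [R] = 2.64.
Kc = [R] / ([M] [Q]^2) = 0.0954 (mol/L)^-2.

Kc = 0.0954 (mol/L)^-2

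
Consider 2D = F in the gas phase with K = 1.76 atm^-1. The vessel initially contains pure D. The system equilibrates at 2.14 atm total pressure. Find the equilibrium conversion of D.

Take 1 mol D as basis and let X be its fractional conversion, so ξ = 0.5X.
Moles: n_D = 1 − X; n_F = 0.5X.
Summing: n_T = 1 − 0.5X.
With p_i = (n_i/n_T)P, K = p_F / (p_D^2).
Equating to 1.76 atm^-1 and solving on 0 < X < 1: X = 0.751.

X = 0.751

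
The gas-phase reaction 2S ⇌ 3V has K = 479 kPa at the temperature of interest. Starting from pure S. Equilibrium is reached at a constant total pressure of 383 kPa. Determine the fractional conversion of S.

Basis: 1 mol S initially; let X = conversion of S. Extent ξ = 0.5X.
Species balance: n_S = 1 − X; n_V = 1.5X.
Summing: n_T = 1 + 0.5X.
y_i = n_i/n_T, p_i = y_i·P. K = p_V^3 / (p_S^2).
Setting this equal to 479 kPa and taking the physical root (0 < X < 1) gives X = 0.492.

X = 0.492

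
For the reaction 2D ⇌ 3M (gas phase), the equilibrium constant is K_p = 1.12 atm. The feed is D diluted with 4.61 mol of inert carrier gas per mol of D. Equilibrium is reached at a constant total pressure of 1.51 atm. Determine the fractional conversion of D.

X = 0.596

Let X = conversion of D (basis 1 mol D); extent of reaction ξ = 0.5X.
At extent ξ: n_D = 1 − X; n_M = 1.5X; n_I = 4.61 (inert).
Summing: n_T = 5.61 + 0.5X.
With p_i = (n_i/n_T)P, K_p = p_M^3 / (p_D^2).
This yields a degree-3 equation in X; solving on (0,1), X = 0.596.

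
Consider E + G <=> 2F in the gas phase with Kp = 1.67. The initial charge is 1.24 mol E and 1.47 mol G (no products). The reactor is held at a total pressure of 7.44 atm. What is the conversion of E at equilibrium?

Take 1.24 mol E as basis and let X be its fractional conversion, so ξ = 1.24X.
Mole table: n_E = 1.24 − 1.24X; n_G = 1.47 − 1.24X; n_F = 2.48X.
Total moles n_T = 2.71 (Δν = 0, constant).
y_i = n_i/n_T, p_i = y_i·P. Kp = p_F^2 / (p_E p_G).
Substituting and setting equal to 1.67 gives a polynomial in X; the root in (0,1) is X = 0.426.

X = 0.426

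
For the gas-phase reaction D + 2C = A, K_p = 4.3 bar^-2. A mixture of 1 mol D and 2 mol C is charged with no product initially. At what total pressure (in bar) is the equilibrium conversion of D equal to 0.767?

P = 2.75 bar

Take 1 mol D as basis and let X be its fractional conversion, so ξ = X.
Mole table: n_D = 1 − X; n_C = 2 − 2X; n_A = X.
Total moles n_T = 3 − 2X.
K_p = p_A / (p_D p_C^2) with p_i = (n_i/n_T)·P.
At X = 0.767: the mole-fraction product g(X) = Π y_i^ν_i = 32.58. Since K_p = g(X)·P^{-2}, P = (g/K_p)^(1/2) = (32.58/4.3)^(1/2) = 2.75 bar.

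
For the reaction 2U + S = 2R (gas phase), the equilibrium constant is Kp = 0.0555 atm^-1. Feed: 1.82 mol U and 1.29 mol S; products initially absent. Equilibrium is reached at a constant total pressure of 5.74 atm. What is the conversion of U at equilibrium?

X = 0.255

Let X = conversion of U (basis 1.82 mol U); extent of reaction ξ = 0.91X.
Species balance: n_U = 1.82 − 1.82X; n_S = 1.29 − 0.91X; n_R = 1.82X.
Summing: n_T = 3.11 − 0.91X.
With p_i = (n_i/n_T)P, Kp = p_R^2 / (p_U^2 p_S).
Equating to 0.0555 atm^-1 and solving on 0 < X < 1: X = 0.255.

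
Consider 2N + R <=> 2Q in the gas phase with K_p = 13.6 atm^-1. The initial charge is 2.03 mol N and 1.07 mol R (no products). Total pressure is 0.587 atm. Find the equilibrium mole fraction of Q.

y_Q = 0.447

Let X = conversion of N (basis 2.03 mol N); extent of reaction ξ = 1.01X.
Species balance: n_N = 2.03 − 2.03X; n_R = 1.07 − 1.01X; n_Q = 2.03X.
Summing: n_T = 3.1 − 1.01X.
With p_i = (n_i/n_T)P, K_p = p_Q^2 / (p_N^2 p_R).
Substituting and setting equal to 13.6 atm^-1 gives a polynomial in X; the root in (0,1) is X = 0.558.
Then n_Q = 1.13, n_T = 2.53, so y_Q = 0.447.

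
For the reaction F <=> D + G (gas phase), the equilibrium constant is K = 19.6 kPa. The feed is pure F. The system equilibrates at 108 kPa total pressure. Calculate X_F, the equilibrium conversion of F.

Let X = conversion of F (basis 1 mol F); extent of reaction ξ = X.
At extent ξ: n_F = 1 − X; n_D = X; n_G = X.
Summing: n_T = 1 + X.
y_i = n_i/n_T, p_i = y_i·P. K = p_D p_G / (p_F).
Equating to 19.6 kPa and solving on 0 < X < 1: X = 0.392.

X = 0.392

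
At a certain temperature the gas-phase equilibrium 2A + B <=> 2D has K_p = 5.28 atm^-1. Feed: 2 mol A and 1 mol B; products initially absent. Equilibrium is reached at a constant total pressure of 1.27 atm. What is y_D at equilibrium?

Basis: 2 mol A initially; let X = conversion of A. Extent ξ = X.
Mole table: n_A = 2 − 2X; n_B = 1 − X; n_D = 2X.
Total moles n_T = 3 − X.
y_i = n_i/n_T, p_i = y_i·P. K_p = p_D^2 / (p_A^2 p_B).
This yields a degree-3 equation in X; solving on (0,1), X = 0.530.
Then n_D = 1.06, n_T = 2.47, so y_D = 0.429.

y_D = 0.429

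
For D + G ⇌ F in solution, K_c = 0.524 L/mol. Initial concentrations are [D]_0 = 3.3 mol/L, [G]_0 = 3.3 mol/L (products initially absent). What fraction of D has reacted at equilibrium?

Let X = conversion of D; extent ξ = 3.3·X mol/L.
Concentrations: [D] = 3.3 − 3.3X; [G] = 3.3 − 3.3X; [F] = 3.3X.
K_c = [F] / ([D] [G]).
This equals 0.524 at X = 0.476 (the root in 0 < X < 1).

X = 0.476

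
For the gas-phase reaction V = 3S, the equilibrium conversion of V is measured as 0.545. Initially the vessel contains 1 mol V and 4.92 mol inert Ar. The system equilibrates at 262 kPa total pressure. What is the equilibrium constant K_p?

Basis: 1 mol V initially; let X = conversion of V. Extent ξ = X.
At extent ξ: n_V = 1 − X; n_S = 3X; n_I = 4.92 (inert).
n_T = Σnᵢ = 5.92 + 2X.
At X = 0.545: n_V = 0.455, n_S = 1.64, n_T = 7.01.
p_i = (n_i/n_T)·P. K_p = p_S^3 / (p_V) = 1.34e+04 kPa^2.

K_p = 1.34e+04 kPa^2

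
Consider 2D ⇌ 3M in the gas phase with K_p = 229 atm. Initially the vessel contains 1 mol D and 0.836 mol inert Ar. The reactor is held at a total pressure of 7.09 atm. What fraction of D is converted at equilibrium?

Let X = conversion of D (basis 1 mol D); extent of reaction ξ = 0.5X.
Species balance: n_D = 1 − X; n_M = 1.5X; n_I = 0.836 (inert).
Total moles n_T = 1.84 + 0.5X.
y_i = n_i/n_T, p_i = y_i·P. K_p = p_M^3 / (p_D^2).
Setting this equal to 229 atm and taking the physical root (0 < X < 1) gives X = 0.836.

X = 0.836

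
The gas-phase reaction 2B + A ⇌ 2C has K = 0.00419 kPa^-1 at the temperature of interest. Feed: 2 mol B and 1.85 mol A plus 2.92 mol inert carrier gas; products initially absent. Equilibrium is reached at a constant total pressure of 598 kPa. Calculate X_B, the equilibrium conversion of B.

Let X = conversion of B (basis 2 mol B); extent of reaction ξ = X.
Moles: n_B = 2 − 2X; n_A = 1.85 − X; n_C = 2X; n_I = 2.92 (inert).
n_T = Σnᵢ = 6.77 − X.
Mole fractions y_i = n_i/n_T; K = p_C^2 / (p_B^2 p_A) with p_i = y_i·P.
Equating to 0.00419 kPa^-1 and solving on 0 < X < 1: X = 0.428.

X = 0.428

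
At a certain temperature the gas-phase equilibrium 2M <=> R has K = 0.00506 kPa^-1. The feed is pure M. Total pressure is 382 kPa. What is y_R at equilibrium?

y_R = 0.494

Let X = conversion of M (basis 1 mol M); extent of reaction ξ = 0.5X.
Mole table: n_M = 1 − X; n_R = 0.5X.
Summing: n_T = 1 − 0.5X.
y_i = n_i/n_T, p_i = y_i·P. K = p_R / (p_M^2).
This yields a degree-2 equation in X; solving on (0,1), X = 0.662.
Then n_R = 0.331, n_T = 0.669, so y_R = 0.494.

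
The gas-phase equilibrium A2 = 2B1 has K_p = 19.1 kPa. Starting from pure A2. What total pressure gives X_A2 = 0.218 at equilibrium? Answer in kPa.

Let X = conversion of A2 (basis 1 mol A2); extent of reaction ξ = X.
Species balance: n_A2 = 1 − X; n_B1 = 2X.
n_T = Σnᵢ = 1 + X.
K_p = p_B1^2 / (p_A2) with p_i = (n_i/n_T)·P.
At X = 0.218: the mole-fraction product g(X) = Π y_i^ν_i = 0.1996. Since K_p = g(X)·P^{1}, P = (K_p/g)^(1/1) = (19.1/0.1996)^(1/1) = 95.7 kPa.

P = 95.7 kPa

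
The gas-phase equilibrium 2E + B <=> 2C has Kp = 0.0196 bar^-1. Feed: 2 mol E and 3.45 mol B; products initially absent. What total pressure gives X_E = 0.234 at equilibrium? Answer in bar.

Basis: 2 mol E initially; let X = conversion of E. Extent ξ = X.
Mole table: n_E = 2 − 2X; n_B = 3.45 − X; n_C = 2X.
n_T = Σnᵢ = 5.45 − X.
Kp = p_C^2 / (p_E^2 p_B) with p_i = (n_i/n_T)·P.
At X = 0.234: the mole-fraction product g(X) = Π y_i^ν_i = 0.1514. Since Kp = g(X)·P^{-1}, P = (g/Kp)^(1/1) = (0.1514/0.0196)^(1/1) = 7.72 bar.

P = 7.72 bar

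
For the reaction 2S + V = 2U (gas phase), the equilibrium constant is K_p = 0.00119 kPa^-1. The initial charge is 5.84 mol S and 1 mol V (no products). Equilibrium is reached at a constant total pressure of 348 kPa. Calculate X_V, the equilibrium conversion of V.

X = 0.460

Take 1 mol V as basis and let X be its fractional conversion, so ξ = X.
Mole table: n_S = 5.84 − 2X; n_V = 1 − X; n_U = 2X.
Summing: n_T = 6.84 − X.
Mole fractions y_i = n_i/n_T; K_p = p_U^2 / (p_S^2 p_V) with p_i = y_i·P.
This yields a degree-3 equation in X; solving on (0,1), X = 0.460.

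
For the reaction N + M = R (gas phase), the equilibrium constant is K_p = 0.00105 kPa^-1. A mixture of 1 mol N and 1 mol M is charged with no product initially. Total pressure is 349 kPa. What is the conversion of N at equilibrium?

X = 0.145

Let X = conversion of N (basis 1 mol N); extent of reaction ξ = X.
Species balance: n_N = 1 − X; n_M = 1 − X; n_R = X.
Summing: n_T = 2 − X.
With p_i = (n_i/n_T)P, K_p = p_R / (p_N p_M).
Setting this equal to 0.00105 kPa^-1 and taking the physical root (0 < X < 1) gives X = 0.145.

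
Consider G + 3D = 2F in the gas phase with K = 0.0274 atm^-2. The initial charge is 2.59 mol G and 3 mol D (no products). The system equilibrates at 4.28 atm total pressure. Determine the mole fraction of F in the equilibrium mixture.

y_F = 0.128

Let X = conversion of D (basis 3 mol D); extent of reaction ξ = X.
At extent ξ: n_G = 2.59 − X; n_D = 3 − 3X; n_F = 2X.
Summing: n_T = 5.59 − 2X.
y_i = n_i/n_T, p_i = y_i·P. K = p_F^2 / (p_G p_D^3).
Setting this equal to 0.0274 atm^-2 and taking the physical root (0 < X < 1) gives X = 0.316.
Then n_F = 0.633, n_T = 4.96, so y_F = 0.128.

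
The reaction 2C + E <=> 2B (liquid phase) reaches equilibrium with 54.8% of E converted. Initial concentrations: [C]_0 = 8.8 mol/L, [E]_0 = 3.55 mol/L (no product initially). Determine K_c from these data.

Let X = conversion of E.
Concentrations: [C] = 8.8 − 7.1X; [E] = 3.55 − 3.55X; [B] = 7.1X.
At X = 0.548: [C] = 4.91, [E] = 1.6, [B] = 3.89.
K_c = [B]^2 / ([C]^2 [E]) = 0.391 L/mol.

K_c = 0.391 L/mol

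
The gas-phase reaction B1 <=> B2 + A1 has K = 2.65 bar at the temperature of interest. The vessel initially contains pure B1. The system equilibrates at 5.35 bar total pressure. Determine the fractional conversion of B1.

X = 0.576

Basis: 1 mol B1 initially; let X = conversion of B1. Extent ξ = X.
Mole table: n_B1 = 1 − X; n_B2 = X; n_A1 = X.
Summing: n_T = 1 + X.
y_i = n_i/n_T, p_i = y_i·P. K = p_B2 p_A1 / (p_B1).
This yields a degree-2 equation in X; solving on (0,1), X = 0.576.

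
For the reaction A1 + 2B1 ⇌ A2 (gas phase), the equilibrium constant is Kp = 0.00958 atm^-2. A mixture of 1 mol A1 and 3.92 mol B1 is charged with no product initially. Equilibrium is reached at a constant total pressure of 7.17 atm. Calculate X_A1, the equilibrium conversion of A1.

X = 0.229

Let X = conversion of A1 (basis 1 mol A1); extent of reaction ξ = X.
Mole table: n_A1 = 1 − X; n_B1 = 3.92 − 2X; n_A2 = X.
n_T = Σnᵢ = 4.92 − 2X.
With p_i = (n_i/n_T)P, Kp = p_A2 / (p_A1 p_B1^2).
Setting this equal to 0.00958 atm^-2 and taking the physical root (0 < X < 1) gives X = 0.229.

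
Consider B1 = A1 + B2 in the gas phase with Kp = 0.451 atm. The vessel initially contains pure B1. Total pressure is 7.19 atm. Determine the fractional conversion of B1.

Basis: 1 mol B1 initially; let X = conversion of B1. Extent ξ = X.
Mole table: n_B1 = 1 − X; n_A1 = X; n_B2 = X.
Summing: n_T = 1 + X.
y_i = n_i/n_T, p_i = y_i·P. Kp = p_A1 p_B2 / (p_B1).
Equating to 0.451 atm and solving on 0 < X < 1: X = 0.243.

X = 0.243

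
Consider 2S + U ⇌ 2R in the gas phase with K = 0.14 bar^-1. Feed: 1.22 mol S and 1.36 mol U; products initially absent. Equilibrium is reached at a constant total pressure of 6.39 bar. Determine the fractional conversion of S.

Basis: 1.22 mol S initially; let X = conversion of S. Extent ξ = 0.61X.
At extent ξ: n_S = 1.22 − 1.22X; n_U = 1.36 − 0.61X; n_R = 1.22X.
Total moles n_T = 2.58 − 0.61X.
y_i = n_i/n_T, p_i = y_i·P. K = p_R^2 / (p_S^2 p_U).
Substituting and setting equal to 0.14 bar^-1 gives a polynomial in X; the root in (0,1) is X = 0.395.

X = 0.395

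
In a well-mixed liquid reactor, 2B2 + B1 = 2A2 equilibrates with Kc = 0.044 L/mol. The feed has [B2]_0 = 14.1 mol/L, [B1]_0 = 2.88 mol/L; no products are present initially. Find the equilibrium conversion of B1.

Let X = conversion of B1; extent ξ = 2.88·X mol/L.
Concentrations: [B2] = 14.1 − 5.76X; [B1] = 2.88 − 2.88X; [A2] = 5.76X.
Kc = [A2]^2 / ([B2]^2 [B1]).
Setting equal to 0.044 and solving for X on (0,1) gives X = 0.494.

X = 0.494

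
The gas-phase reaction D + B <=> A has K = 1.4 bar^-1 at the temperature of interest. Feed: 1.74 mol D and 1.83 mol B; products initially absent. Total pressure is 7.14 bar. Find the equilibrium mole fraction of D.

Take 1.74 mol D as basis and let X be its fractional conversion, so ξ = 1.74X.
Mole table: n_D = 1.74 − 1.74X; n_B = 1.83 − 1.74X; n_A = 1.74X.
n_T = Σnᵢ = 3.57 − 1.74X.
Mole fractions y_i = n_i/n_T; K = p_A / (p_D p_B) with p_i = y_i·P.
Equating to 1.4 bar^-1 and solving on 0 < X < 1: X = 0.716.
Then n_D = 0.495, n_T = 2.33, so y_D = 0.213.

y_D = 0.213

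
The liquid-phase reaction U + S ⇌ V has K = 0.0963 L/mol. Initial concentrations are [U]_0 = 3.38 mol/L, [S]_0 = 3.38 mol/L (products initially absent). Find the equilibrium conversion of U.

X = 0.205

Let X = conversion of U; extent ξ = 3.38·X mol/L.
Concentrations: [U] = 3.38 − 3.38X; [S] = 3.38 − 3.38X; [V] = 3.38X.
K = [V] / ([U] [S]).
This equals 0.0963 at X = 0.205 (the root in 0 < X < 1).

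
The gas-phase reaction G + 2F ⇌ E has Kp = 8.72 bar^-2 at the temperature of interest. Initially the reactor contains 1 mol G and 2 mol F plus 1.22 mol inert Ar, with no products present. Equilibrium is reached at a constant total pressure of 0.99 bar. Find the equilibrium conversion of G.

X = 0.471

Let X = conversion of G (basis 1 mol G); extent of reaction ξ = X.
At extent ξ: n_G = 1 − X; n_F = 2 − 2X; n_E = X; n_I = 1.22 (inert).
Total moles n_T = 4.22 − 2X.
With p_i = (n_i/n_T)P, Kp = p_E / (p_G p_F^2).
This yields a degree-3 equation in X; solving on (0,1), X = 0.471.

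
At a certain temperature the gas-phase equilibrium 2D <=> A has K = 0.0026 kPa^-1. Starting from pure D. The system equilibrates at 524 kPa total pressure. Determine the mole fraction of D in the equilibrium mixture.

Take 1 mol D as basis and let X be its fractional conversion, so ξ = 0.5X.
At extent ξ: n_D = 1 − X; n_A = 0.5X.
Total moles n_T = 1 − 0.5X.
y_i = n_i/n_T, p_i = y_i·P. K = p_A / (p_D^2).
Equating to 0.0026 kPa^-1 and solving on 0 < X < 1: X = 0.606.
Then n_D = 0.394, n_T = 0.697, so y_D = 0.565.

y_D = 0.565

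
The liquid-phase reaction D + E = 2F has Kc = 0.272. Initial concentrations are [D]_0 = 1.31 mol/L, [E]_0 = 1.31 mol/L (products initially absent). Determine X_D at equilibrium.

Let X = conversion of D; extent ξ = 1.31·X mol/L.
Concentrations: [D] = 1.31 − 1.31X; [E] = 1.31 − 1.31X; [F] = 2.62X.
Kc = [F]^2 / ([D] [E]).
Setting equal to 0.272 and solving for X on (0,1) gives X = 0.207.

X = 0.207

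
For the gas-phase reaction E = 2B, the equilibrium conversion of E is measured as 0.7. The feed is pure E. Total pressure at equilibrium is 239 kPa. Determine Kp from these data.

Basis: 1 mol E initially; let X = conversion of E. Extent ξ = X.
Mole table: n_E = 1 − X; n_B = 2X.
n_T = Σnᵢ = 1 + X.
At X = 0.7: n_E = 0.3, n_B = 1.4, n_T = 1.7.
p_i = (n_i/n_T)·P. Kp = p_B^2 / (p_E) = 919 kPa.

Kp = 919 kPa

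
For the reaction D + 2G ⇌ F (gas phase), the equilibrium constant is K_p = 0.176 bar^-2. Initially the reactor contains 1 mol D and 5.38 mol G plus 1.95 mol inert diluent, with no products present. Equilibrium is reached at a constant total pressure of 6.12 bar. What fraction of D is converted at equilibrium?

Take 1 mol D as basis and let X be its fractional conversion, so ξ = X.
At extent ξ: n_D = 1 − X; n_G = 5.38 − 2X; n_F = X; n_I = 1.95 (inert).
Summing: n_T = 8.33 − 2X.
Mole fractions y_i = n_i/n_T; K_p = p_F / (p_D p_G^2) with p_i = y_i·P.
Equating to 0.176 bar^-2 and solving on 0 < X < 1: X = 0.686.

X = 0.686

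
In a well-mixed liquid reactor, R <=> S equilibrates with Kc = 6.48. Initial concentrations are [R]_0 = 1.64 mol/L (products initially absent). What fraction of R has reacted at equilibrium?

Let X = conversion of R; extent ξ = 1.64·X mol/L.
Concentrations: [R] = 1.64 − 1.64X; [S] = 1.64X.
Kc = [S] / ([R]).
Equating to 6.48: the physical root is X = 0.866.

X = 0.866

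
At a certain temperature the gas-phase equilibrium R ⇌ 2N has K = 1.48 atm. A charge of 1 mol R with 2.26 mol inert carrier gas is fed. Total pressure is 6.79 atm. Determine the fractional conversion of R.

X = 0.356

Let X = conversion of R (basis 1 mol R); extent of reaction ξ = X.
Mole table: n_R = 1 − X; n_N = 2X; n_I = 2.26 (inert).
n_T = Σnᵢ = 3.26 + X.
With p_i = (n_i/n_T)P, K = p_N^2 / (p_R).
This yields a degree-2 equation in X; solving on (0,1), X = 0.356.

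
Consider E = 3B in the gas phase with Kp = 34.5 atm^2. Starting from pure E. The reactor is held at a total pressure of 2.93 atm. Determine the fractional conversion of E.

X = 0.651

Take 1 mol E as basis and let X be its fractional conversion, so ξ = X.
At extent ξ: n_E = 1 − X; n_B = 3X.
n_T = Σnᵢ = 1 + 2X.
y_i = n_i/n_T, p_i = y_i·P. Kp = p_B^3 / (p_E).
Substituting and setting equal to 34.5 atm^2 gives a polynomial in X; the root in (0,1) is X = 0.651.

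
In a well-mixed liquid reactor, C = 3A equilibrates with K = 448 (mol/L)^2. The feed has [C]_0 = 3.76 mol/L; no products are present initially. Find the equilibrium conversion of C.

X = 0.703

Let X = conversion of C; extent ξ = 3.76·X mol/L.
Concentrations: [C] = 3.76 − 3.76X; [A] = 11.3X.
K = [A]^3 / ([C]).
Solving K = 448 for X ∈ (0,1): X = 0.703.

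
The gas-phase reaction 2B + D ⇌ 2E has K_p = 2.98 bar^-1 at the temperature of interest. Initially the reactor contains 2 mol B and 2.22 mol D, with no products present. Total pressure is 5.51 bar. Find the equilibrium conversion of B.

Basis: 2 mol B initially; let X = conversion of B. Extent ξ = X.
Mole table: n_B = 2 − 2X; n_D = 2.22 − X; n_E = 2X.
Summing: n_T = 4.22 − X.
With p_i = (n_i/n_T)P, K_p = p_E^2 / (p_B^2 p_D).
Substituting and setting equal to 2.98 bar^-1 gives a polynomial in X; the root in (0,1) is X = 0.726.

X = 0.726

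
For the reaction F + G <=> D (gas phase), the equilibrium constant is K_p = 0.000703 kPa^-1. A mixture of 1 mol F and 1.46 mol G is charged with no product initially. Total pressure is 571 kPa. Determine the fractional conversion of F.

Take 1 mol F as basis and let X be its fractional conversion, so ξ = X.
Species balance: n_F = 1 − X; n_G = 1.46 − X; n_D = X.
Total moles n_T = 2.46 − X.
Mole fractions y_i = n_i/n_T; K_p = p_D / (p_F p_G) with p_i = y_i·P.
Substituting and setting equal to 0.000703 kPa^-1 gives a polynomial in X; the root in (0,1) is X = 0.184.

X = 0.184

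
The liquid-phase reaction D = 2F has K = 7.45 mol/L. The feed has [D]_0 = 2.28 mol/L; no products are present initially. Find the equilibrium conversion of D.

X = 0.583

Let X = conversion of D; extent ξ = 2.28·X mol/L.
Concentrations: [D] = 2.28 − 2.28X; [F] = 4.56X.
K = [F]^2 / ([D]).
Equating to 7.45 mol/L: the physical root is X = 0.583.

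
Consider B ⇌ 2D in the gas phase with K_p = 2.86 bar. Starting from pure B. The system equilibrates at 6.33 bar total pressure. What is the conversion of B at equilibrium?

Basis: 1 mol B initially; let X = conversion of B. Extent ξ = X.
Mole table: n_B = 1 − X; n_D = 2X.
Total moles n_T = 1 + X.
With p_i = (n_i/n_T)P, K_p = p_D^2 / (p_B).
This yields a degree-2 equation in X; solving on (0,1), X = 0.319.

X = 0.319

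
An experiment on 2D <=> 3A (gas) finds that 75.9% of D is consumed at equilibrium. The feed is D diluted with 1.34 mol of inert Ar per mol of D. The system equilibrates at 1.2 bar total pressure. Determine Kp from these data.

Kp = 11.2 bar

Basis: 1 mol D initially; let X = conversion of D. Extent ξ = 0.5X.
Species balance: n_D = 1 − X; n_A = 1.5X; n_I = 1.34 (inert).
n_T = Σnᵢ = 2.34 + 0.5X.
At X = 0.759: n_D = 0.241, n_A = 1.14, n_T = 2.72.
p_i = (n_i/n_T)·P. Kp = p_A^3 / (p_D^2) = 11.2 bar.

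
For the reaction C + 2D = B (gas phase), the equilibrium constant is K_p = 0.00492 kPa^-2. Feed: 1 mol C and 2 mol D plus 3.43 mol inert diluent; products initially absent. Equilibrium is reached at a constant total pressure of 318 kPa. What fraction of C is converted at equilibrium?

X = 0.789

Let X = conversion of C (basis 1 mol C); extent of reaction ξ = X.
At extent ξ: n_C = 1 − X; n_D = 2 − 2X; n_B = X; n_I = 3.43 (inert).
Summing: n_T = 6.43 − 2X.
y_i = n_i/n_T, p_i = y_i·P. K_p = p_B / (p_C p_D^2).
This yields a degree-3 equation in X; solving on (0,1), X = 0.789.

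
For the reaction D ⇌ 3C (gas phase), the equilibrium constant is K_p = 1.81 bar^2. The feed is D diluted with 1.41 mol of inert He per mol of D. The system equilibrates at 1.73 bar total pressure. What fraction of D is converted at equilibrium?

X = 0.506

Take 1 mol D as basis and let X be its fractional conversion, so ξ = X.
At extent ξ: n_D = 1 − X; n_C = 3X; n_I = 1.41 (inert).
Total moles n_T = 2.41 + 2X.
With p_i = (n_i/n_T)P, K_p = p_C^3 / (p_D).
Setting this equal to 1.81 bar^2 and taking the physical root (0 < X < 1) gives X = 0.506.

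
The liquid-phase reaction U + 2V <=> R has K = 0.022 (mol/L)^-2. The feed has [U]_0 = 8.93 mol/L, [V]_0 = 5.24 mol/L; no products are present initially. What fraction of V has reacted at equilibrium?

Let X = conversion of V; extent ξ = 5.24X/2 mol/L.
Concentrations: [U] = 8.93 − 2.62X; [V] = 5.24 − 5.24X; [R] = 2.62X.
K = [R] / ([U] [V]^2).
Setting equal to 0.022 and solving for X on (0,1) gives X = 0.479.

X = 0.479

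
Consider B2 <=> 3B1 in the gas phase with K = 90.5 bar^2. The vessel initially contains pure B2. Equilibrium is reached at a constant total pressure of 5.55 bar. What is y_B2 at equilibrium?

Basis: 1 mol B2 initially; let X = conversion of B2. Extent ξ = X.
Mole table: n_B2 = 1 − X; n_B1 = 3X.
Summing: n_T = 1 + 2X.
y_i = n_i/n_T, p_i = y_i·P. K = p_B1^3 / (p_B2).
This yields a degree-3 equation in X; solving on (0,1), X = 0.596.
Then n_B2 = 0.404, n_T = 2.19, so y_B2 = 0.185.

y_B2 = 0.185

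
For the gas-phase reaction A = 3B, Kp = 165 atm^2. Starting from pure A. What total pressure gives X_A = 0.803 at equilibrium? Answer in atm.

P = 3.97 atm

Basis: 1 mol A initially; let X = conversion of A. Extent ξ = X.
At extent ξ: n_A = 1 − X; n_B = 3X.
n_T = Σnᵢ = 1 + 2X.
Kp = p_B^3 / (p_A) with p_i = (n_i/n_T)·P.
At X = 0.803: the mole-fraction product g(X) = Π y_i^ν_i = 10.45. Since Kp = g(X)·P^{2}, P = (Kp/g)^(1/2) = (165/10.45)^(1/2) = 3.97 atm.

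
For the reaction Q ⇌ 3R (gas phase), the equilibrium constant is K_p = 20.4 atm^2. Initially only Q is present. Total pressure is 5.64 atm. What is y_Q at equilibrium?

y_Q = 0.377

Let X = conversion of Q (basis 1 mol Q); extent of reaction ξ = X.
Mole table: n_Q = 1 − X; n_R = 3X.
n_T = Σnᵢ = 1 + 2X.
Mole fractions y_i = n_i/n_T; K_p = p_R^3 / (p_Q) with p_i = y_i·P.
Equating to 20.4 atm^2 and solving on 0 < X < 1: X = 0.355.
Then n_Q = 0.645, n_T = 1.71, so y_Q = 0.377.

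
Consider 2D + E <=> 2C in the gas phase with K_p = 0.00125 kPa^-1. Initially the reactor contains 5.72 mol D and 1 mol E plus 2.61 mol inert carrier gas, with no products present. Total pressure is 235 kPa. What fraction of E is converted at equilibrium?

Let X = conversion of E (basis 1 mol E); extent of reaction ξ = X.
Mole table: n_D = 5.72 − 2X; n_E = 1 − X; n_C = 2X; n_I = 2.61 (inert).
n_T = Σnᵢ = 9.33 − X.
With p_i = (n_i/n_T)P, K_p = p_C^2 / (p_D^2 p_E).
Substituting and setting equal to 0.00125 kPa^-1 gives a polynomial in X; the root in (0,1) is X = 0.361.

X = 0.361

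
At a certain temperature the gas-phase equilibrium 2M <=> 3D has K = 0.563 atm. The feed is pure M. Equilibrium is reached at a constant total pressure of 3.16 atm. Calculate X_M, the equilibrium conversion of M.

Take 1 mol M as basis and let X be its fractional conversion, so ξ = 0.5X.
Mole table: n_M = 1 − X; n_D = 1.5X.
n_T = Σnᵢ = 1 + 0.5X.
Mole fractions y_i = n_i/n_T; K = p_D^3 / (p_M^2) with p_i = y_i·P.
Setting this equal to 0.563 atm and taking the physical root (0 < X < 1) gives X = 0.308.

X = 0.308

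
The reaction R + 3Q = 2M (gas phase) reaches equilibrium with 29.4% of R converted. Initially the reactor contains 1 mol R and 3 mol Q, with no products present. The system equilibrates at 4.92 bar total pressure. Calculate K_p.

Take 1 mol R as basis and let X be its fractional conversion, so ξ = X.
Moles: n_R = 1 − X; n_Q = 3 − 3X; n_M = 2X.
Summing: n_T = 4 − 2X.
At X = 0.294: n_R = 0.706, n_Q = 2.12, n_M = 0.588, n_T = 3.41.
p_i = (n_i/n_T)·P. K_p = p_M^2 / (p_R p_Q^3) = 0.0248 bar^-2.

K_p = 0.0248 bar^-2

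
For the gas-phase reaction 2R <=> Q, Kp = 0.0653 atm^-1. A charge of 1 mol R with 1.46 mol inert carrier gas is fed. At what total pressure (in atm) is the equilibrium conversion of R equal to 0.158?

Let X = conversion of R (basis 1 mol R); extent of reaction ξ = 0.5X.
At extent ξ: n_R = 1 − X; n_Q = 0.5X; n_I = 1.46 (inert).
Summing: n_T = 2.46 − 0.5X.
Kp = p_Q / (p_R^2) with p_i = (n_i/n_T)·P.
At X = 0.158: the mole-fraction product g(X) = Π y_i^ν_i = 0.2653. Since Kp = g(X)·P^{-1}, P = (g/Kp)^(1/1) = (0.2653/0.0653)^(1/1) = 4.06 atm.

P = 4.06 atm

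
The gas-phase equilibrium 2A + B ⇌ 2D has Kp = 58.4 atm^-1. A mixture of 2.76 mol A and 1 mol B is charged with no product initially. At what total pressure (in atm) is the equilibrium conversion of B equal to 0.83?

P = 0.672 atm

Basis: 1 mol B initially; let X = conversion of B. Extent ξ = X.
Moles: n_A = 2.76 − 2X; n_B = 1 − X; n_D = 2X.
Summing: n_T = 3.76 − X.
Kp = p_D^2 / (p_A^2 p_B) with p_i = (n_i/n_T)·P.
At X = 0.83: the mole-fraction product g(X) = Π y_i^ν_i = 39.25. Since Kp = g(X)·P^{-1}, P = (g/Kp)^(1/1) = (39.25/58.4)^(1/1) = 0.672 atm.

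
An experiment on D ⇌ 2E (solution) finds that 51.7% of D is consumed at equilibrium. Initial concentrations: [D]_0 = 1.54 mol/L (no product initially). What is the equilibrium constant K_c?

Let X = conversion of D.
Concentrations: [D] = 1.54 − 1.54X; [E] = 3.08X.
At X = 0.517: [D] = 0.744, [E] = 1.59.
K_c = [E]^2 / ([D]) = 3.41 mol/L.

K_c = 3.41 mol/L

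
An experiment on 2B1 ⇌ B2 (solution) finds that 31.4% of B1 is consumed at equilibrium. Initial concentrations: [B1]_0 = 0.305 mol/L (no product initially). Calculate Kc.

Kc = 1.09 L/mol

Let X = conversion of B1.
Concentrations: [B1] = 0.305 − 0.305X; [B2] = 0.152X.
At X = 0.314: [B1] = 0.209, [B2] = 0.0479.
Kc = [B2] / ([B1]^2) = 1.09 L/mol.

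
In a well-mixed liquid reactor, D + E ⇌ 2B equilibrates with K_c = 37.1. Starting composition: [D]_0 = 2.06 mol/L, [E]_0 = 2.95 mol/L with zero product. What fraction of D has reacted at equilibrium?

X = 0.860

Let X = conversion of D; extent ξ = 2.06·X mol/L.
Concentrations: [D] = 2.06 − 2.06X; [E] = 2.95 − 2.06X; [B] = 4.12X.
K_c = [B]^2 / ([D] [E]).
Solving K_c = 37.1 for X ∈ (0,1): X = 0.860.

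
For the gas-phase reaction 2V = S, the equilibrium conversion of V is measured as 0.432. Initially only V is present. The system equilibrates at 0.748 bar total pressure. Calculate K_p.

Basis: 1 mol V initially; let X = conversion of V. Extent ξ = 0.5X.
Species balance: n_V = 1 − X; n_S = 0.5X.
Total moles n_T = 1 − 0.5X.
At X = 0.432: n_V = 0.568, n_S = 0.216, n_T = 0.784.
p_i = (n_i/n_T)·P. K_p = p_S / (p_V^2) = 0.702 bar^-1.

K_p = 0.702 bar^-1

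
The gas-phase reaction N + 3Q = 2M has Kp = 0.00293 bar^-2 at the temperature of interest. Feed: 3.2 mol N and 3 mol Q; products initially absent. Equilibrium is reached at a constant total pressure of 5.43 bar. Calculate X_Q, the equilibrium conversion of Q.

X = 0.171

Let X = conversion of Q (basis 3 mol Q); extent of reaction ξ = X.
At extent ξ: n_N = 3.2 − X; n_Q = 3 − 3X; n_M = 2X.
Total moles n_T = 6.2 − 2X.
With p_i = (n_i/n_T)P, Kp = p_M^2 / (p_N p_Q^3).
Setting this equal to 0.00293 bar^-2 and taking the physical root (0 < X < 1) gives X = 0.171.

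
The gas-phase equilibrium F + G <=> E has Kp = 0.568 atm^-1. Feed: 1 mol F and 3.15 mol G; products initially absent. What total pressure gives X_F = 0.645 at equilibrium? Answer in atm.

P = 4.48 atm

Basis: 1 mol F initially; let X = conversion of F. Extent ξ = X.
Mole table: n_F = 1 − X; n_G = 3.15 − X; n_E = X.
n_T = Σnᵢ = 4.15 − X.
Kp = p_E / (p_F p_G) with p_i = (n_i/n_T)·P.
At X = 0.645: the mole-fraction product g(X) = Π y_i^ν_i = 2.542. Since Kp = g(X)·P^{-1}, P = (g/Kp)^(1/1) = (2.542/0.568)^(1/1) = 4.48 atm.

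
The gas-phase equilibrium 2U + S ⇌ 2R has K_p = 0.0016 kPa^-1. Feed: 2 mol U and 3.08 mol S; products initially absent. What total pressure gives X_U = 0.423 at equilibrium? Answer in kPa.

Take 2 mol U as basis and let X be its fractional conversion, so ξ = X.
Moles: n_U = 2 − 2X; n_S = 3.08 − X; n_R = 2X.
Total moles n_T = 5.08 − X.
K_p = p_R^2 / (p_U^2 p_S) with p_i = (n_i/n_T)·P.
At X = 0.423: the mole-fraction product g(X) = Π y_i^ν_i = 0.942. Since K_p = g(X)·P^{-1}, P = (g/K_p)^(1/1) = (0.942/0.0016)^(1/1) = 589 kPa.

P = 589 kPa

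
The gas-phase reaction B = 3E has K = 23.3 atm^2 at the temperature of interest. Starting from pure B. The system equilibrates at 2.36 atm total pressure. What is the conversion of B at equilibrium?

Basis: 1 mol B initially; let X = conversion of B. Extent ξ = X.
Moles: n_B = 1 − X; n_E = 3X.
Total moles n_T = 1 + 2X.
With p_i = (n_i/n_T)P, K = p_E^3 / (p_B).
Equating to 23.3 atm^2 and solving on 0 < X < 1: X = 0.658.

X = 0.658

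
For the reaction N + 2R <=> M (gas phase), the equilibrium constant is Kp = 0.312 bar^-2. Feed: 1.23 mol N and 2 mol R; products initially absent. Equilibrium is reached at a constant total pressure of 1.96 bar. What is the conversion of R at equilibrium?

X = 0.309

Let X = conversion of R (basis 2 mol R); extent of reaction ξ = X.
Mole table: n_N = 1.23 − X; n_R = 2 − 2X; n_M = X.
Summing: n_T = 3.23 − 2X.
Mole fractions y_i = n_i/n_T; Kp = p_M / (p_N p_R^2) with p_i = y_i·P.
Substituting and setting equal to 0.312 bar^-2 gives a polynomial in X; the root in (0,1) is X = 0.309.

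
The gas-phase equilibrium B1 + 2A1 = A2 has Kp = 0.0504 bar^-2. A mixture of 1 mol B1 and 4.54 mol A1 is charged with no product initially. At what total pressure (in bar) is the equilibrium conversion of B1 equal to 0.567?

P = 6.59 bar

Basis: 1 mol B1 initially; let X = conversion of B1. Extent ξ = X.
Mole table: n_B1 = 1 − X; n_A1 = 4.54 − 2X; n_A2 = X.
n_T = Σnᵢ = 5.54 − 2X.
Kp = p_A2 / (p_B1 p_A1^2) with p_i = (n_i/n_T)·P.
At X = 0.567: the mole-fraction product g(X) = Π y_i^ν_i = 2.191. Since Kp = g(X)·P^{-2}, P = (g/Kp)^(1/2) = (2.191/0.0504)^(1/2) = 6.59 bar.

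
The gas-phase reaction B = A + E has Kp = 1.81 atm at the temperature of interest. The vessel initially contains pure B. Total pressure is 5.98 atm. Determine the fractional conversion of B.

X = 0.482

Basis: 1 mol B initially; let X = conversion of B. Extent ξ = X.
Mole table: n_B = 1 − X; n_A = X; n_E = X.
Total moles n_T = 1 + X.
y_i = n_i/n_T, p_i = y_i·P. Kp = p_A p_E / (p_B).
Setting this equal to 1.81 atm and taking the physical root (0 < X < 1) gives X = 0.482.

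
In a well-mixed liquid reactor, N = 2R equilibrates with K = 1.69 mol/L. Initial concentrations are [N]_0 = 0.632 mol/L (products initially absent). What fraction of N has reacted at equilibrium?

X = 0.549

Let X = conversion of N; extent ξ = 0.632·X mol/L.
Concentrations: [N] = 0.632 − 0.632X; [R] = 1.26X.
K = [R]^2 / ([N]).
Setting equal to 1.69 and solving for X on (0,1) gives X = 0.549.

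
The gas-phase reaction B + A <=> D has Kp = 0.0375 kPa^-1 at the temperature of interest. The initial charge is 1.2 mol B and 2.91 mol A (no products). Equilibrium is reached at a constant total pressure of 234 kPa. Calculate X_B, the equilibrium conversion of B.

X = 0.843

Basis: 1.2 mol B initially; let X = conversion of B. Extent ξ = 1.2X.
Mole table: n_B = 1.2 − 1.2X; n_A = 2.91 − 1.2X; n_D = 1.2X.
n_T = Σnᵢ = 4.11 − 1.2X.
Mole fractions y_i = n_i/n_T; Kp = p_D / (p_B p_A) with p_i = y_i·P.
This yields a degree-2 equation in X; solving on (0,1), X = 0.843.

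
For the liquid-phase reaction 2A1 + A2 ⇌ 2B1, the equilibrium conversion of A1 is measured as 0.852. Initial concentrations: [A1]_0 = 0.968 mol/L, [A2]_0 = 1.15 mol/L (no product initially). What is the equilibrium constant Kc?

Kc = 44.9 L/mol

Let X = conversion of A1.
Concentrations: [A1] = 0.968 − 0.968X; [A2] = 1.15 − 0.484X; [B1] = 0.968X.
At X = 0.852: [A1] = 0.143, [A2] = 0.738, [B1] = 0.825.
Kc = [B1]^2 / ([A1]^2 [A2]) = 44.9 L/mol.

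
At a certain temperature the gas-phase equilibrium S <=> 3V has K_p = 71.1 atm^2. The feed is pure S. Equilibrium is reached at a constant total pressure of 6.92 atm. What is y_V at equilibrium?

Let X = conversion of S (basis 1 mol S); extent of reaction ξ = X.
Species balance: n_S = 1 − X; n_V = 3X.
Total moles n_T = 1 + 2X.
y_i = n_i/n_T, p_i = y_i·P. K_p = p_V^3 / (p_S).
Equating to 71.1 atm^2 and solving on 0 < X < 1: X = 0.479.
Then n_V = 1.44, n_T = 1.96, so y_V = 0.734.

y_V = 0.734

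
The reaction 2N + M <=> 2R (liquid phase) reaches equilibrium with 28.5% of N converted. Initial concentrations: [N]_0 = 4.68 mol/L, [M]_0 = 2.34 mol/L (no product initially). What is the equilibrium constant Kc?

Kc = 0.095 L/mol

Let X = conversion of N.
Concentrations: [N] = 4.68 − 4.68X; [M] = 2.34 − 2.34X; [R] = 4.68X.
At X = 0.285: [N] = 3.35, [M] = 1.67, [R] = 1.33.
Kc = [R]^2 / ([N]^2 [M]) = 0.095 L/mol.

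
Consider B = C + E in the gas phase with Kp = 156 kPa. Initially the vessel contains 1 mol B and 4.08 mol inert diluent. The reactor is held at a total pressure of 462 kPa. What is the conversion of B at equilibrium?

X = 0.729

Take 1 mol B as basis and let X be its fractional conversion, so ξ = X.
Mole table: n_B = 1 − X; n_C = X; n_E = X; n_I = 4.08 (inert).
Summing: n_T = 5.08 + X.
y_i = n_i/n_T, p_i = y_i·P. Kp = p_C p_E / (p_B).
Equating to 156 kPa and solving on 0 < X < 1: X = 0.729.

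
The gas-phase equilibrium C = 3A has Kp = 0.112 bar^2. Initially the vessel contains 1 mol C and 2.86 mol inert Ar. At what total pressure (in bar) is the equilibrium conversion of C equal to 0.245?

P = 2.01 bar

Take 1 mol C as basis and let X be its fractional conversion, so ξ = X.
At extent ξ: n_C = 1 − X; n_A = 3X; n_I = 2.86 (inert).
n_T = Σnᵢ = 3.86 + 2X.
Kp = p_A^3 / (p_C) with p_i = (n_i/n_T)·P.
At X = 0.245: the mole-fraction product g(X) = Π y_i^ν_i = 0.02779. Since Kp = g(X)·P^{2}, P = (Kp/g)^(1/2) = (0.112/0.02779)^(1/2) = 2.01 bar.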